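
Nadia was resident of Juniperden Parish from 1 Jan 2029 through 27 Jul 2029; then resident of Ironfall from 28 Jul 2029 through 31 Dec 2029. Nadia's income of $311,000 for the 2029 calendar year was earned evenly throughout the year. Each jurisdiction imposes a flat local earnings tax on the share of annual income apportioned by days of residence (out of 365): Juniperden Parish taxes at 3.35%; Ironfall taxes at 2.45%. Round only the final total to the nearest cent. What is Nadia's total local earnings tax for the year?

Juniperden Parish, 1 Jan – 27 Jul 2029: 208 days → $311,000 × 3.35% × 208/365 = $5,937.1178
Ironfall, 28 Jul – 31 Dec 2029: 157 days → $311,000 × 2.45% × 157/365 = $3,277.4288
Total = $9,214.5466

$9,214.55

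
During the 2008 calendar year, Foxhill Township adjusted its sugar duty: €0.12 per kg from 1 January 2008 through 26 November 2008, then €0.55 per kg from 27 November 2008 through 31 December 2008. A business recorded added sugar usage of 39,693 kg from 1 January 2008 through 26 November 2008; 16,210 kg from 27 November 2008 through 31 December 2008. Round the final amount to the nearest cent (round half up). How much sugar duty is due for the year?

€13,678.66

1 January – 26 November 2008: 39,693 kg at €0.12/kg → €4,763.16
27 November – 31 December 2008: 16,210 kg at €0.55/kg → €8,915.50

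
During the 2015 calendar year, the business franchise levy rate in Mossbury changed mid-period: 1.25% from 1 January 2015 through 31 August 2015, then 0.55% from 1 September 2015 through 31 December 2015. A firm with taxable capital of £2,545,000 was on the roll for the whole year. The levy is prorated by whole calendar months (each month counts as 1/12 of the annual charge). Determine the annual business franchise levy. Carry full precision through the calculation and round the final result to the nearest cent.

1 January – 31 August 2015: 8 months at 1.25% → £2,545,000 × 1.25% × 8/12 = £21,208.3333
1 September – 31 December 2015: 4 months at 0.55% → £2,545,000 × 0.55% × 4/12 = £4,665.8333
Total = £25,874.1667

£25,874.17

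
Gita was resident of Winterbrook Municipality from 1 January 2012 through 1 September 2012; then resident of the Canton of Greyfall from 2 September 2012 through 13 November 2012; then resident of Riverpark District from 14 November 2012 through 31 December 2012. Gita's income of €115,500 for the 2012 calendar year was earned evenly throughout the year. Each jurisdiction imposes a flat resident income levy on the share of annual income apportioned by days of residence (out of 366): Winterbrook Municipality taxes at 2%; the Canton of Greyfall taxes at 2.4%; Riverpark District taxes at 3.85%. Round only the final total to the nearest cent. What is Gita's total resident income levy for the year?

€2,682.38

Winterbrook Municipality, 1 January – 1 September 2012: 245 days → €115,500 × 2% × 245/366 = €1,546.3115
The Canton of Greyfall, 2 September – 13 November 2012: 73 days → €115,500 × 2.4% × 73/366 = €552.8852
Riverpark District, 14 November – 31 December 2012: 48 days → €115,500 × 3.85% × 48/366 = €583.1803
Total = €2,682.3770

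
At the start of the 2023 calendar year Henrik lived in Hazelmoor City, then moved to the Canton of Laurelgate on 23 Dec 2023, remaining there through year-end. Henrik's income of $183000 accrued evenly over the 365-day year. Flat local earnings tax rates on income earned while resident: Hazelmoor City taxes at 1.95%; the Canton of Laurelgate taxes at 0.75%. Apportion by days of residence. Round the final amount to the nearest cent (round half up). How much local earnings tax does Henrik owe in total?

Hazelmoor City, 1 Jan – 22 Dec 2023: 356 days → $183000 × 1.95% × 356/365 = $3480.5096
The Canton of Laurelgate, 23 Dec – 31 Dec 2023: 9 days → $183000 × 0.75% × 9/365 = $33.8425
Total = $3514.3521

$3514.35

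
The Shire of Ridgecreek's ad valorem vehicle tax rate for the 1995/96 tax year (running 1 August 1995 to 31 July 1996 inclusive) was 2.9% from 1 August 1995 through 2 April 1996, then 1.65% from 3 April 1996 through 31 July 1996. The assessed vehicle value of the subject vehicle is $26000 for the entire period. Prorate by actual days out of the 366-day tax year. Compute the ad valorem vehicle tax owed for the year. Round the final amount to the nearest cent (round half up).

1 August 1995 – 2 April 1996: 246 days at 2.9% → $26000 × 2.9% × 246/366 = $506.7869
3 April – 31 July 1996: 120 days at 1.65% → $26000 × 1.65% × 120/366 = $140.6557
Total = $647.4426

$647.44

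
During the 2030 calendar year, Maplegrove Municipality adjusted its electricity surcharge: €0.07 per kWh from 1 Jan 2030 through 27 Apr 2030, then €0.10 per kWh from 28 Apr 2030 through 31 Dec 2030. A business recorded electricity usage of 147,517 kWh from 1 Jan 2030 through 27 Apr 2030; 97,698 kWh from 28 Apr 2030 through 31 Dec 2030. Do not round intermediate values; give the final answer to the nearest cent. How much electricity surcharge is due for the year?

€20,095.99

1 Jan – 27 Apr 2030: 147,517 kWh at €0.07/kWh → €10,326.19
28 Apr – 31 Dec 2030: 97,698 kWh at €0.10/kWh → €9,769.80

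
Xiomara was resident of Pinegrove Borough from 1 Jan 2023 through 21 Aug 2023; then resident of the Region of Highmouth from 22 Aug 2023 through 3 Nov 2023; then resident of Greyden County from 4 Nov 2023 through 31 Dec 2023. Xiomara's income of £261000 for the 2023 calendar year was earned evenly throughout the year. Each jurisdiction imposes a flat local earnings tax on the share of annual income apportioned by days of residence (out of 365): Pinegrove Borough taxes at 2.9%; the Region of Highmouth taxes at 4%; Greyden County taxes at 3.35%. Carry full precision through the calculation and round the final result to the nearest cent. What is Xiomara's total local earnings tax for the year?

£8337.70

Pinegrove Borough, 1 Jan – 21 Aug 2023: 233 days → £261000 × 2.9% × 233/365 = £4831.7178
The Region of Highmouth, 22 Aug – 3 Nov 2023: 74 days → £261000 × 4% × 74/365 = £2116.6027
Greyden County, 4 Nov – 31 Dec 2023: 58 days → £261000 × 3.35% × 58/365 = £1389.3781
Total = £8337.6986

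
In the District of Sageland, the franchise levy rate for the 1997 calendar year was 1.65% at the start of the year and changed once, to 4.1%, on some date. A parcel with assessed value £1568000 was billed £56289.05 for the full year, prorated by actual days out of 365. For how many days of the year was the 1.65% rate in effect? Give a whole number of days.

Let d = days at the first rate; then 365 − d days at the second rate.
£1568000 × [1.65%·d + 4.1%·(365−d)] / 365 = £56289.05
Solving gives d = 76, so the new rate took effect on 18 Mar 1997.

76 days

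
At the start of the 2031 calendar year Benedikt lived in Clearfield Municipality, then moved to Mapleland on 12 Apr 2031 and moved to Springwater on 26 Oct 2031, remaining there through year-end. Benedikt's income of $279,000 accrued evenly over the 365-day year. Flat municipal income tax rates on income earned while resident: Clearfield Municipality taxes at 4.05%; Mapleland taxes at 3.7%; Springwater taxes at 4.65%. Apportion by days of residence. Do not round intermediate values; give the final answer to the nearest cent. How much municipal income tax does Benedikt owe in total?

Clearfield Municipality, 1 Jan – 11 Apr 2031: 101 days → $279,000 × 4.05% × 101/365 = $3,126.7110
Mapleland, 12 Apr – 25 Oct 2031: 197 days → $279,000 × 3.7% × 197/365 = $5,571.5918
Springwater, 26 Oct – 31 Dec 2031: 67 days → $279,000 × 4.65% × 67/365 = $2,381.4370
Total = $11,079.7397

$11,079.74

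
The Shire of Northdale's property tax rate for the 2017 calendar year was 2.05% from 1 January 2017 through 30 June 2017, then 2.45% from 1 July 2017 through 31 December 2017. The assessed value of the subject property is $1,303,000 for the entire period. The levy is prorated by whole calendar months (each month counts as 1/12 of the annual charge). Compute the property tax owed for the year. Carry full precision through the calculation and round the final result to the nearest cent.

1 January – 30 June 2017: 6 months at 2.05% → $1,303,000 × 2.05% × 6/12 = $13,355.7500
1 July – 31 December 2017: 6 months at 2.45% → $1,303,000 × 2.45% × 6/12 = $15,961.7500
Total = $29,317.5000

$29,317.50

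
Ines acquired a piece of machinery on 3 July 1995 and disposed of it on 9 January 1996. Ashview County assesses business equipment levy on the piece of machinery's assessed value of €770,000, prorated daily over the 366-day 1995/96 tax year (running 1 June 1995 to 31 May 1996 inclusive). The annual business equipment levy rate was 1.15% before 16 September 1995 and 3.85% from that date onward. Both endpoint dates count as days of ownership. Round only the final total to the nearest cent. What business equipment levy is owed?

€11,210.23

3 July – 15 September 1995: 75 days at 1.15% → €770,000 × 1.15% × 75/366 = €1,814.5492
16 September 1995 – 9 January 1996: 116 days at 3.85% → €770,000 × 3.85% × 116/366 = €9,395.6831
Total = €11,210.2322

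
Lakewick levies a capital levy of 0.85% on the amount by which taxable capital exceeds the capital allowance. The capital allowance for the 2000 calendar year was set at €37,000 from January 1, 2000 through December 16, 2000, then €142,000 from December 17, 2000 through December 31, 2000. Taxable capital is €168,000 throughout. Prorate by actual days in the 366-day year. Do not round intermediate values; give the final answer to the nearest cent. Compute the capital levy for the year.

€1,076.92

January 1 – December 16, 2000: 351 days, exemption €37,000 → (€168,000 − €37,000) × 0.85% × 351/366 = €1,067.8648
December 17 – December 31, 2000: 15 days, exemption €142,000 → (€168,000 − €142,000) × 0.85% × 15/366 = €9.0574
Total = €1,076.9221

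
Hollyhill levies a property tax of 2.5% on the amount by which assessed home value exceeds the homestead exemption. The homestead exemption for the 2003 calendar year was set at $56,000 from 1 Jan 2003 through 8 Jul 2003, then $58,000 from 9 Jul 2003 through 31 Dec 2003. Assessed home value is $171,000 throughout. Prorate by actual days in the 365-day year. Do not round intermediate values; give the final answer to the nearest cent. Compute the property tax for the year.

$2,850.89

1 Jan – 8 Jul 2003: 189 days, exemption $56,000 → ($171,000 − $56,000) × 2.5% × 189/365 = $1,488.6986
9 Jul – 31 Dec 2003: 176 days, exemption $58,000 → ($171,000 − $58,000) × 2.5% × 176/365 = $1,362.1918
Total = $2,850.8904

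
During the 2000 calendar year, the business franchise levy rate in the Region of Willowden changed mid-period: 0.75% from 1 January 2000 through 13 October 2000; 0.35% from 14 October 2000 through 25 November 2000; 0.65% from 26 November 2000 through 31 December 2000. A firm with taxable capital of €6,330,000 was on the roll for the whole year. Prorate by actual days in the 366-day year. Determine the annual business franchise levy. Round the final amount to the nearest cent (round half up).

1 January – 13 October 2000: 287 days at 0.75% → €6,330,000 × 0.75% × 287/366 = €37,227.6639
14 October – 25 November 2000: 43 days at 0.35% → €6,330,000 × 0.35% × 43/366 = €2,602.9098
26 November – 31 December 2000: 36 days at 0.65% → €6,330,000 × 0.65% × 36/366 = €4,047.0492
Total = €43,877.6230

€43,877.62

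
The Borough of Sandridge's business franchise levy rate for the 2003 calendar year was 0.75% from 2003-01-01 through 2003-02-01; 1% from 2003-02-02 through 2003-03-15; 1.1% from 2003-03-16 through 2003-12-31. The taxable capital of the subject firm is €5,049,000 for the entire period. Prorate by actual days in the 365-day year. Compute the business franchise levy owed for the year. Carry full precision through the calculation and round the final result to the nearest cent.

€53,408.74

2003-01-01 to 2003-02-01: 32 days at 0.75% → €5,049,000 × 0.75% × 32/365 = €3,319.8904
2003-02-02 to 2003-03-15: 42 days at 1% → €5,049,000 × 1% × 42/365 = €5,809.8082
2003-03-16 to 2003-12-31: 291 days at 1.1% → €5,049,000 × 1.1% × 291/365 = €44,279.0384
Total = €53,408.7370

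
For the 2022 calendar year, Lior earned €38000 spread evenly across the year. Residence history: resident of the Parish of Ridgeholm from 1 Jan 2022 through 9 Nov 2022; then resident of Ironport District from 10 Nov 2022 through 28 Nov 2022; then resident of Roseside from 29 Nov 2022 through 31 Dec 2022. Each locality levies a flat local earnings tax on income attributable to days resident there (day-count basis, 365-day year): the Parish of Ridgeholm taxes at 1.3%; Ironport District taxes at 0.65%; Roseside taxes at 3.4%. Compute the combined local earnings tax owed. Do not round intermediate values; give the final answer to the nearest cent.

The Parish of Ridgeholm, 1 Jan – 9 Nov 2022: 313 days → €38000 × 1.3% × 313/365 = €423.6219
Ironport District, 10 Nov – 28 Nov 2022: 19 days → €38000 × 0.65% × 19/365 = €12.8575
Roseside, 29 Nov – 31 Dec 2022: 33 days → €38000 × 3.4% × 33/365 = €116.8110
Total = €553.2904

€553.29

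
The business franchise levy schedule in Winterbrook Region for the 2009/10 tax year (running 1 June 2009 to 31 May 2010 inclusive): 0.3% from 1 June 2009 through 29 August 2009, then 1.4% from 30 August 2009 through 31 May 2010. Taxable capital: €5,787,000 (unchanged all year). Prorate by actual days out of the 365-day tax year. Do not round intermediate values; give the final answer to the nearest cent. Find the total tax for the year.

1 June – 29 August 2009: 90 days at 0.3% → €5,787,000 × 0.3% × 90/365 = €4,280.7945
30 August 2009 – 31 May 2010: 275 days at 1.4% → €5,787,000 × 1.4% × 275/365 = €61,040.9589
Total = €65,321.7534

€65,321.75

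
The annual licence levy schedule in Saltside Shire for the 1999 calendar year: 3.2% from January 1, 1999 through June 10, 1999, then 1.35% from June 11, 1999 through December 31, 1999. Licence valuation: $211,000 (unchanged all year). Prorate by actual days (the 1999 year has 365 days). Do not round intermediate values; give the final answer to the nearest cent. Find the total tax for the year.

January 1 – June 10, 1999: 161 days at 3.2% → $211,000 × 3.2% × 161/365 = $2,978.2795
June 11 – December 31, 1999: 204 days at 1.35% → $211,000 × 1.35% × 204/365 = $1,592.0384
Total = $4,570.3178

$4,570.32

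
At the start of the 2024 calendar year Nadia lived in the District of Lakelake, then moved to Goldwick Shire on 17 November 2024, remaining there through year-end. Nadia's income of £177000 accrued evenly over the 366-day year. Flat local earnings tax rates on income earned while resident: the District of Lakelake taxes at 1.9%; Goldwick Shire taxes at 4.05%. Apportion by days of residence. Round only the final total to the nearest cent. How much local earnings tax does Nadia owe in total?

The District of Lakelake, 1 January – 16 November 2024: 321 days → £177000 × 1.9% × 321/366 = £2949.5164
Goldwick Shire, 17 November – 31 December 2024: 45 days → £177000 × 4.05% × 45/366 = £881.3730
Total = £3830.8893

£3830.89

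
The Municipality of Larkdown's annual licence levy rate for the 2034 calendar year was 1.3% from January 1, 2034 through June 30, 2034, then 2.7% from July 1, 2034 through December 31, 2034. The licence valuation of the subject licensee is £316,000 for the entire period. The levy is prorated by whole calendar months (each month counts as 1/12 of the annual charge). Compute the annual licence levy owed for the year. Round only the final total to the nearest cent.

£6,320.00

January 1 – June 30, 2034: 6 months at 1.3% → £316,000 × 1.3% × 6/12 = £2,054.0000
July 1 – December 31, 2034: 6 months at 2.7% → £316,000 × 2.7% × 6/12 = £4,266.0000
Total = £6,320.0000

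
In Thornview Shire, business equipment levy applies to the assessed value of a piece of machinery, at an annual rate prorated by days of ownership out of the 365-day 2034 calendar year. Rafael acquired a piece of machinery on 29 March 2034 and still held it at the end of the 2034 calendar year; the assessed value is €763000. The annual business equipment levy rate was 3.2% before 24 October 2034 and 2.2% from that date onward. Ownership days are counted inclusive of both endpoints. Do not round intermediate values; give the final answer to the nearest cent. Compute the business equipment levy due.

€17153.91

29 March – 23 October 2034: 209 days at 3.2% → €763000 × 3.2% × 209/365 = €13980.6685
24 October – 31 December 2034: 69 days at 2.2% → €763000 × 2.2% × 69/365 = €3173.2438
Total = €17153.9123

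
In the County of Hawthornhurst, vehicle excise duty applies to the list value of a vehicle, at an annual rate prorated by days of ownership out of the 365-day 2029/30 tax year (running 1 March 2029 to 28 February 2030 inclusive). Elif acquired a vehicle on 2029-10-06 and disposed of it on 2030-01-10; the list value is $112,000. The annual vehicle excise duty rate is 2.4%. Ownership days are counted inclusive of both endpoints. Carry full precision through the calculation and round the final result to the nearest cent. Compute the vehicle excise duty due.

$714.35

Days held (2029-10-06 to 2030-01-10): 97 out of 365
Tax = $112,000 × 2.4% × 97/365 = $714.3452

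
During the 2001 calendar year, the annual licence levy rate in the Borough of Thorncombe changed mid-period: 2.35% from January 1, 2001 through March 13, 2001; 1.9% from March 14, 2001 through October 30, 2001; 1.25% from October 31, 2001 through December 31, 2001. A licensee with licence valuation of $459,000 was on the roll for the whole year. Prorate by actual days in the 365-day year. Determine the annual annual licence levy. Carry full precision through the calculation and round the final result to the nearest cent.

January 1 – March 13, 2001: 72 days at 2.35% → $459,000 × 2.35% × 72/365 = $2,127.7479
March 14 – October 30, 2001: 231 days at 1.9% → $459,000 × 1.9% × 231/365 = $5,519.3178
October 31 – December 31, 2001: 62 days at 1.25% → $459,000 × 1.25% × 62/365 = $974.5890
Total = $8,621.6548

$8,621.65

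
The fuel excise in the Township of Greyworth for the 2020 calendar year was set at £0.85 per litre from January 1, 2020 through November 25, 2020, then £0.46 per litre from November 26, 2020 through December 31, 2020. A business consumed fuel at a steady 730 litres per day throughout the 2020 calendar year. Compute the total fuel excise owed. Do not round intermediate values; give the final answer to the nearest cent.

£216,853.80

January 1 – November 25, 2020: 330 days × 730 litres/day = 240,900 litres at £0.85/litre → £204,765.00
November 26 – December 31, 2020: 36 days × 730 litres/day = 26,280 litres at £0.46/litre → £12,088.80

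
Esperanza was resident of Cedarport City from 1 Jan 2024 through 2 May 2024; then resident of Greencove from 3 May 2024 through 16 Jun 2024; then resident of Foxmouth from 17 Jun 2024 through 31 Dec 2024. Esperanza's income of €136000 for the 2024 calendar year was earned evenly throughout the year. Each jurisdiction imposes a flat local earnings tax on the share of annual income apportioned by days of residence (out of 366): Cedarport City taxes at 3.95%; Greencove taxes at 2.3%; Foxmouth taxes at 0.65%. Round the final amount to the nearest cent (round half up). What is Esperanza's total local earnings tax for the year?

€2668.16

Cedarport City, 1 Jan – 2 May 2024: 123 days → €136000 × 3.95% × 123/366 = €1805.3443
Greencove, 3 May – 16 Jun 2024: 45 days → €136000 × 2.3% × 45/366 = €384.5902
Foxmouth, 17 Jun – 31 Dec 2024: 198 days → €136000 × 0.65% × 198/366 = €478.2295
Total = €2668.1639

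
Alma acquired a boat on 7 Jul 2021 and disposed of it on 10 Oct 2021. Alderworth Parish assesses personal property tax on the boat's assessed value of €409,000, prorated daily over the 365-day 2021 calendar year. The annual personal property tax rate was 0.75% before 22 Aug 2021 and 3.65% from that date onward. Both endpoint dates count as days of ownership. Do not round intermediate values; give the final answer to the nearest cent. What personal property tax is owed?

7 Jul – 21 Aug 2021: 46 days at 0.75% → €409,000 × 0.75% × 46/365 = €386.5890
22 Aug – 10 Oct 2021: 50 days at 3.65% → €409,000 × 3.65% × 50/365 = €2,045.0000
Total = €2,431.5890

€2,431.59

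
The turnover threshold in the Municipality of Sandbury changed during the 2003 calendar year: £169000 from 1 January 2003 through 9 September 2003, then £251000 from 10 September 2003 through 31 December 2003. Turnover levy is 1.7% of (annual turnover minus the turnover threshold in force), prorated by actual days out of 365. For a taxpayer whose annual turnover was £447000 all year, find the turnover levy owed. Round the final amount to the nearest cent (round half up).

1 January – 9 September 2003: 252 days, exemption £169000 → (£447000 − £169000) × 1.7% × 252/365 = £3262.8822
10 September – 31 December 2003: 113 days, exemption £251000 → (£447000 − £251000) × 1.7% × 113/365 = £1031.5507
Total = £4294.4329

£4294.43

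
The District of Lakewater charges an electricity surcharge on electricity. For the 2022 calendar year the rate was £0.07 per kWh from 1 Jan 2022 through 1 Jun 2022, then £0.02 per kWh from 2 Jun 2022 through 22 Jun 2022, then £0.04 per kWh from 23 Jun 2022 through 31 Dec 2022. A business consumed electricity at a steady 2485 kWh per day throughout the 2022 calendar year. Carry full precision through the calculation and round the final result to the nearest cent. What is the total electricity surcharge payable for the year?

£46,568.90

1 Jan – 1 Jun 2022: 152 days × 2485 kWh/day = 377,720 kWh at £0.07/kWh → £26,440.40
2 Jun – 22 Jun 2022: 21 days × 2485 kWh/day = 52,185 kWh at £0.02/kWh → £1,043.70
23 Jun – 31 Dec 2022: 192 days × 2485 kWh/day = 477,120 kWh at £0.04/kWh → £19,084.80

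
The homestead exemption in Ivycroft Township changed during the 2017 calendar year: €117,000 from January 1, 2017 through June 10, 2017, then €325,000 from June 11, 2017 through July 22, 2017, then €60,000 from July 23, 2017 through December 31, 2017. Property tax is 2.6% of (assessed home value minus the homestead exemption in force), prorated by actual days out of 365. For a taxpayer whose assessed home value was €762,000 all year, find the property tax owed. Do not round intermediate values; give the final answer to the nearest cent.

January 1 – June 10, 2017: 161 days, exemption €117,000 → (€762,000 − €117,000) × 2.6% × 161/365 = €7,397.1781
June 11 – July 22, 2017: 42 days, exemption €325,000 → (€762,000 − €325,000) × 2.6% × 42/365 = €1,307.4082
July 23 – December 31, 2017: 162 days, exemption €60,000 → (€762,000 − €60,000) × 2.6% × 162/365 = €8,100.8877
Total = €16,805.4740

€16,805.47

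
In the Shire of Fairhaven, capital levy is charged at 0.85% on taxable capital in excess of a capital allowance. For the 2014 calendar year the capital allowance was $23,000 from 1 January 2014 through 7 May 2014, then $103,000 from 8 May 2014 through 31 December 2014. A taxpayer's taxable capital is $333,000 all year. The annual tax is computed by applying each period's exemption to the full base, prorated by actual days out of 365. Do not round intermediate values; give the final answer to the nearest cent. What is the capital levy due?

$2,191.60

1 January – 7 May 2014: 127 days, exemption $23,000 → ($333,000 − $23,000) × 0.85% × 127/365 = $916.8356
8 May – 31 December 2014: 238 days, exemption $103,000 → ($333,000 − $103,000) × 0.85% × 238/365 = $1,274.7671
Total = $2,191.6027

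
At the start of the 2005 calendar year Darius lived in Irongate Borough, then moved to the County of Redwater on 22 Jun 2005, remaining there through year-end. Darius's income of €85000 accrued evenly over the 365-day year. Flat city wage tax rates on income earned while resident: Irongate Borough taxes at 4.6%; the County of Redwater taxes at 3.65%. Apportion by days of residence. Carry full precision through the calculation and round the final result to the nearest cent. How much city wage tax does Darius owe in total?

Irongate Borough, 1 Jan – 21 Jun 2005: 172 days → €85000 × 4.6% × 172/365 = €1842.5205
The County of Redwater, 22 Jun – 31 Dec 2005: 193 days → €85000 × 3.65% × 193/365 = €1640.5000
Total = €3483.0205

€3483.02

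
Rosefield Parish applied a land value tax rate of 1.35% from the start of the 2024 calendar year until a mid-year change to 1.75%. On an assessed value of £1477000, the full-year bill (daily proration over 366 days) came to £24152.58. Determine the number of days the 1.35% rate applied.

105 days

Let d = days at the first rate; then 366 − d days at the second rate.
£1477000 × [1.35%·d + 1.75%·(366−d)] / 366 = £24152.58
Solving gives d = 105, so the new rate took effect on 15 April 2024.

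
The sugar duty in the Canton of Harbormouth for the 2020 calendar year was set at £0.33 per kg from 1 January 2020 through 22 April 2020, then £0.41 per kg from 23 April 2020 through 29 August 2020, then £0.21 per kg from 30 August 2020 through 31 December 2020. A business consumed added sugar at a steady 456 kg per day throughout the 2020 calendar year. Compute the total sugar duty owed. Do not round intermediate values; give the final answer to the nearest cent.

1 January – 22 April 2020: 113 days × 456 kg/day = 51,528 kg at £0.33/kg → £17004.24
23 April – 29 August 2020: 129 days × 456 kg/day = 58,824 kg at £0.41/kg → £24117.84
30 August – 31 December 2020: 124 days × 456 kg/day = 56,544 kg at £0.21/kg → £11874.24

£52996.32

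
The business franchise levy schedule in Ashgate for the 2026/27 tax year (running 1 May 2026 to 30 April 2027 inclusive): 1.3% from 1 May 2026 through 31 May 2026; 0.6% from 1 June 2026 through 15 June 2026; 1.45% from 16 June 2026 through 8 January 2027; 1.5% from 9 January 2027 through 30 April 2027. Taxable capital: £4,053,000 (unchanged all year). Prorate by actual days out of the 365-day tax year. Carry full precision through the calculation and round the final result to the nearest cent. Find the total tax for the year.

£57,458.22

1 May – 31 May 2026: 31 days at 1.3% → £4,053,000 × 1.3% × 31/365 = £4,474.9562
1 June – 15 June 2026: 15 days at 0.6% → £4,053,000 × 0.6% × 15/365 = £999.3699
16 June 2026 – 8 January 2027: 207 days at 1.45% → £4,053,000 × 1.45% × 207/365 = £33,328.9849
9 January – 30 April 2027: 112 days at 1.5% → £4,053,000 × 1.5% × 112/365 = £18,654.9041
Total = £57,458.2151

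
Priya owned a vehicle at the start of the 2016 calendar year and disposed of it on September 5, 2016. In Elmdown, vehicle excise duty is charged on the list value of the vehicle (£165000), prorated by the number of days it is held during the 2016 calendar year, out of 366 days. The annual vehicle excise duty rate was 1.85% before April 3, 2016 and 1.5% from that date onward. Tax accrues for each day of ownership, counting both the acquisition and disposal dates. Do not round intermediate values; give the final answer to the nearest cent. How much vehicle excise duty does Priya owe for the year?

January 1 – April 2, 2016: 93 days at 1.85% → £165000 × 1.85% × 93/366 = £775.6352
April 3 – September 5, 2016: 156 days at 1.5% → £165000 × 1.5% × 156/366 = £1054.9180
Total = £1830.5533

£1830.55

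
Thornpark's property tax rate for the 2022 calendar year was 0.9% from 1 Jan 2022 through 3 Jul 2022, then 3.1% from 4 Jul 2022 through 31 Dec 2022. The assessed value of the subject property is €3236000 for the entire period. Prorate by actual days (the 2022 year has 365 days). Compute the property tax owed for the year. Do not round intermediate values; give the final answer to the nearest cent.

€64427.43

1 Jan – 3 Jul 2022: 184 days at 0.9% → €3236000 × 0.9% × 184/365 = €14681.6877
4 Jul – 31 Dec 2022: 181 days at 3.1% → €3236000 × 3.1% × 181/365 = €49745.7425
Total = €64427.4301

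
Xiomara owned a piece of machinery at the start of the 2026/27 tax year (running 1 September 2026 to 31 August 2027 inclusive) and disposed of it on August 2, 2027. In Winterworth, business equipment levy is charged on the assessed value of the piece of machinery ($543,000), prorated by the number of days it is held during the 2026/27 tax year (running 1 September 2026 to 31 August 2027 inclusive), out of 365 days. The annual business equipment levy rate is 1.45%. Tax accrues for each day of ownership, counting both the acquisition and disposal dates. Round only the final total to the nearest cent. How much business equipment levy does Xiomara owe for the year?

Days held (September 1, 2026 – August 2, 2027): 336 out of 365
Tax = $543,000 × 1.45% × 336/365 = $7,247.9342

$7,247.93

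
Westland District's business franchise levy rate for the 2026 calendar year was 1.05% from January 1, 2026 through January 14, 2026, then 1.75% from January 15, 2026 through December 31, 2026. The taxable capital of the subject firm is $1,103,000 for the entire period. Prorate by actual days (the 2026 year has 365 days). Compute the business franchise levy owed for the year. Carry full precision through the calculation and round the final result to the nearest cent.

January 1 – January 14, 2026: 14 days at 1.05% → $1,103,000 × 1.05% × 14/365 = $444.2219
January 15 – December 31, 2026: 351 days at 1.75% → $1,103,000 × 1.75% × 351/365 = $18,562.1301
Total = $19,006.3521

$19,006.35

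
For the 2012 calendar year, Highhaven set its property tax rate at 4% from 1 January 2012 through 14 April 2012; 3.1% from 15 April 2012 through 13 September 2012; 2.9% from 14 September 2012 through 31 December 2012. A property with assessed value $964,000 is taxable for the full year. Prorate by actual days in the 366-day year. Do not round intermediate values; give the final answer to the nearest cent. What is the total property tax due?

$31,798.83

1 January – 14 April 2012: 105 days at 4% → $964,000 × 4% × 105/366 = $11,062.2951
15 April – 13 September 2012: 152 days at 3.1% → $964,000 × 3.1% × 152/366 = $12,410.8415
14 September – 31 December 2012: 109 days at 2.9% → $964,000 × 2.9% × 109/366 = $8,325.6940
Total = $31,798.8306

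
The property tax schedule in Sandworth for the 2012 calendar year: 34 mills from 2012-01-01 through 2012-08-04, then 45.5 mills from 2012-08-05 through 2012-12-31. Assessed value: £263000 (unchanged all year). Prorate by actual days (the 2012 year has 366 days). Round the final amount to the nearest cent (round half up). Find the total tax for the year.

2012-01-01 to 2012-08-04: 217 days at 34 mills → £263000 × 3.4% × 217/366 = £5301.6776
2012-08-05 to 2012-12-31: 149 days at 45.5 mills → £263000 × 4.55% × 149/366 = £4871.6079
Total = £10173.2855

£10173.29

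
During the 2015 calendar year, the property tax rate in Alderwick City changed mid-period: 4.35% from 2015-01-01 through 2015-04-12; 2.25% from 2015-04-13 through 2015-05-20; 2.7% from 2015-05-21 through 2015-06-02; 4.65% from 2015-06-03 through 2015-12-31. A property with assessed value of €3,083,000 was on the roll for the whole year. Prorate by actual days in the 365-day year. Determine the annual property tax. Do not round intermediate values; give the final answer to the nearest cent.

€130,930.36

2015-01-01 to 2015-04-12: 102 days at 4.35% → €3,083,000 × 4.35% × 102/365 = €37,477.4548
2015-04-13 to 2015-05-20: 38 days at 2.25% → €3,083,000 × 2.25% × 38/365 = €7,221.8219
2015-05-21 to 2015-06-02: 13 days at 2.7% → €3,083,000 × 2.7% × 13/365 = €2,964.7479
2015-06-03 to 2015-12-31: 212 days at 4.65% → €3,083,000 × 4.65% × 212/365 = €83,266.3397
Total = €130,930.3644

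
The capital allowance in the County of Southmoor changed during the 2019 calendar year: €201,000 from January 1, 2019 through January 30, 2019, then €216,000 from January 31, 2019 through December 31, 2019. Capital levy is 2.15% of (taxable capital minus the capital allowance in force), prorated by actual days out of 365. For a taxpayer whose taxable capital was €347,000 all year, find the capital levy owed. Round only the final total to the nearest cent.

€2,843.01

January 1 – January 30, 2019: 30 days, exemption €201,000 → (€347,000 − €201,000) × 2.15% × 30/365 = €258.0000
January 31 – December 31, 2019: 335 days, exemption €216,000 → (€347,000 − €216,000) × 2.15% × 335/365 = €2,585.0068
Total = €2,843.0068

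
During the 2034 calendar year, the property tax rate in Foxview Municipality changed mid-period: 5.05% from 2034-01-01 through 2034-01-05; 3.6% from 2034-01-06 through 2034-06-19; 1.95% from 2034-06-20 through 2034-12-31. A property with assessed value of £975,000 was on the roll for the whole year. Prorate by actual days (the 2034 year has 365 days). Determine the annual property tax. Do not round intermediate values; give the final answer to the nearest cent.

2034-01-01 to 2034-01-05: 5 days at 5.05% → £975,000 × 5.05% × 5/365 = £674.4863
2034-01-06 to 2034-06-19: 165 days at 3.6% → £975,000 × 3.6% × 165/365 = £15,867.1233
2034-06-20 to 2034-12-31: 195 days at 1.95% → £975,000 × 1.95% × 195/365 = £10,157.3630
Total = £26,698.9726

£26,698.97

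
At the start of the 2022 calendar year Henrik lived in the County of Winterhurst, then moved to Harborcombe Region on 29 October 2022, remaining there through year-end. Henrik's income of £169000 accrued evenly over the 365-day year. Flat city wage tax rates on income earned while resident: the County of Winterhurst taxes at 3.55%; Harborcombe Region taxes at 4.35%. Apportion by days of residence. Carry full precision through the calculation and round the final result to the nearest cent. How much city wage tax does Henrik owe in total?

£6236.56

The County of Winterhurst, 1 January – 28 October 2022: 301 days → £169000 × 3.55% × 301/365 = £4947.5329
Harborcombe Region, 29 October – 31 December 2022: 64 days → £169000 × 4.35% × 64/365 = £1289.0301
Total = £6236.5630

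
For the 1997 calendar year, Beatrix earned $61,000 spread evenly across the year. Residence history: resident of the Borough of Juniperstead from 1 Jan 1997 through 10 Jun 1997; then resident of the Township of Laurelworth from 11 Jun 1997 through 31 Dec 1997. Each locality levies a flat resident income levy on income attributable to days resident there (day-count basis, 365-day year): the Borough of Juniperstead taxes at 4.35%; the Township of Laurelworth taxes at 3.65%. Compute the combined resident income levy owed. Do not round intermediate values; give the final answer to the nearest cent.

$2,414.85

The Borough of Juniperstead, 1 Jan – 10 Jun 1997: 161 days → $61,000 × 4.35% × 161/365 = $1,170.4479
The Township of Laurelworth, 11 Jun – 31 Dec 1997: 204 days → $61,000 × 3.65% × 204/365 = $1,244.4000
Total = $2,414.8479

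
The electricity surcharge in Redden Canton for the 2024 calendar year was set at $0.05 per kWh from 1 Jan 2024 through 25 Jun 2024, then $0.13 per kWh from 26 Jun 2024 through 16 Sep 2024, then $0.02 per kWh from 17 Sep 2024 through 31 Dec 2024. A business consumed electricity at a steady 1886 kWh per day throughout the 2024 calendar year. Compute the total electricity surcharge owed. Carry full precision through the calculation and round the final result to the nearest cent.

$41039.36

1 Jan – 25 Jun 2024: 177 days × 1886 kWh/day = 333,822 kWh at $0.05/kWh → $16691.10
26 Jun – 16 Sep 2024: 83 days × 1886 kWh/day = 156,538 kWh at $0.13/kWh → $20349.94
17 Sep – 31 Dec 2024: 106 days × 1886 kWh/day = 199,916 kWh at $0.02/kWh → $3998.32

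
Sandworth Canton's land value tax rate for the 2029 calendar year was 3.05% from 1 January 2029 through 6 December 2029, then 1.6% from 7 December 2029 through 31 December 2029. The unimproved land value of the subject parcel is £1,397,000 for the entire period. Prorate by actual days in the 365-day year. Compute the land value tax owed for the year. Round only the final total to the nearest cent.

£41,221.07

1 January – 6 December 2029: 340 days at 3.05% → £1,397,000 × 3.05% × 340/365 = £39,690.1096
7 December – 31 December 2029: 25 days at 1.6% → £1,397,000 × 1.6% × 25/365 = £1,530.9589
Total = £41,221.0685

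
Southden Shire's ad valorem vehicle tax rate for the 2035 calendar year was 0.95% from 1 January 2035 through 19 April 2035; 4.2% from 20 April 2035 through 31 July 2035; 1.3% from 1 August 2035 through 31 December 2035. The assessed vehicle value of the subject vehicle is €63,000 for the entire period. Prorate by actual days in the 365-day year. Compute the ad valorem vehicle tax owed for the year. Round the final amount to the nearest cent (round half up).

€1,268.72

1 January – 19 April 2035: 109 days at 0.95% → €63,000 × 0.95% × 109/365 = €178.7301
20 April – 31 July 2035: 103 days at 4.2% → €63,000 × 4.2% × 103/365 = €746.6795
1 August – 31 December 2035: 153 days at 1.3% → €63,000 × 1.3% × 153/365 = €343.3068
Total = €1,268.7164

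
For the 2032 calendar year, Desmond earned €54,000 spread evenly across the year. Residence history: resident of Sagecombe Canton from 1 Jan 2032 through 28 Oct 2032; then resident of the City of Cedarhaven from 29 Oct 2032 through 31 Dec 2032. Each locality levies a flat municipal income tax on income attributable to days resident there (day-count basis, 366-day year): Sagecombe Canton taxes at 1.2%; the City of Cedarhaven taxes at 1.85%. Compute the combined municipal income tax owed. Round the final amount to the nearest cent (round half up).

€709.38

Sagecombe Canton, 1 Jan – 28 Oct 2032: 302 days → €54,000 × 1.2% × 302/366 = €534.6885
The City of Cedarhaven, 29 Oct – 31 Dec 2032: 64 days → €54,000 × 1.85% × 64/366 = €174.6885
Total = €709.3770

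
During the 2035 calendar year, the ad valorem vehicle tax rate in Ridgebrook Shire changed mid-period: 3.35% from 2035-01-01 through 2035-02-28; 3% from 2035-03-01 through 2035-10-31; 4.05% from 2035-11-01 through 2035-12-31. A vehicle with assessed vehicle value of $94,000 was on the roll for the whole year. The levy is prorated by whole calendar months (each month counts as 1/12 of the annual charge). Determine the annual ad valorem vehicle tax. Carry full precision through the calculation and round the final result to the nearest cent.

2035-01-01 to 2035-02-28: 2 months at 3.35% → $94,000 × 3.35% × 2/12 = $524.8333
2035-03-01 to 2035-10-31: 8 months at 3% → $94,000 × 3% × 8/12 = $1,880.0000
2035-11-01 to 2035-12-31: 2 months at 4.05% → $94,000 × 4.05% × 2/12 = $634.5000
Total = $3,039.3333

$3,039.33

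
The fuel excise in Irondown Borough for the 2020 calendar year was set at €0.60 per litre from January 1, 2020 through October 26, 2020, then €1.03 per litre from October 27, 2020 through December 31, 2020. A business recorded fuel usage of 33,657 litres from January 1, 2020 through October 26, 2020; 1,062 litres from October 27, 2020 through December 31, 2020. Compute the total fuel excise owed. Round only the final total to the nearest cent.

January 1 – October 26, 2020: 33,657 litres at €0.60/litre → €20194.20
October 27 – December 31, 2020: 1,062 litres at €1.03/litre → €1093.86

€21288.06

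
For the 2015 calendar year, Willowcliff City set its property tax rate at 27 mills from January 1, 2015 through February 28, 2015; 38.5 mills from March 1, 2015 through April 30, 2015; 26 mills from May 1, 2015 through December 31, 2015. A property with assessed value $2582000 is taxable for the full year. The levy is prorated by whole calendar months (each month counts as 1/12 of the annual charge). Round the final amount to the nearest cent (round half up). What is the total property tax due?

$72941.50

January 1 – February 28, 2015: 2 months at 27 mills → $2582000 × 2.7% × 2/12 = $11619.0000
March 1 – April 30, 2015: 2 months at 38.5 mills → $2582000 × 3.85% × 2/12 = $16567.8333
May 1 – December 31, 2015: 8 months at 26 mills → $2582000 × 2.6% × 8/12 = $44754.6667
Total = $72941.5000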